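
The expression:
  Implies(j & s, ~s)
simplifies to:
~j | ~s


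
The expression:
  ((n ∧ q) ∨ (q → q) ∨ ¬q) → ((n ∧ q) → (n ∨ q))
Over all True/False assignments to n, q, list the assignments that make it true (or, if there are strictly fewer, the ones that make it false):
is always true.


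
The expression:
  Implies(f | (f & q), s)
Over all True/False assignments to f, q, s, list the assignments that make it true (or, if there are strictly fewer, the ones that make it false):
is false only for:
  f=True, q=False, s=False;
  f=True, q=True, s=False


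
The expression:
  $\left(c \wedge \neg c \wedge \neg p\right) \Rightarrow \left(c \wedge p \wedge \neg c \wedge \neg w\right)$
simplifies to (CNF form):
$\text{True}$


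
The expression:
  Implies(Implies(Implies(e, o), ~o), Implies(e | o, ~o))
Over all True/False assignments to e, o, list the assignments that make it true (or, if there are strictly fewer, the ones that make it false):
is always true.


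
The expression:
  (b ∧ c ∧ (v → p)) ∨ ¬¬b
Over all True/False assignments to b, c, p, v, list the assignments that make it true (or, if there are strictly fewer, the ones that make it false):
is true only for:
  b=True, c=False, p=False, v=False;
  b=True, c=False, p=False, v=True;
  b=True, c=False, p=True, v=False;
  b=True, c=False, p=True, v=True;
  b=True, c=True, p=False, v=False;
  b=True, c=True, p=False, v=True;
  b=True, c=True, p=True, v=False;
  b=True, c=True, p=True, v=True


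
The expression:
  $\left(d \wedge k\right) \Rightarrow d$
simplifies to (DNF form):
$\text{True}$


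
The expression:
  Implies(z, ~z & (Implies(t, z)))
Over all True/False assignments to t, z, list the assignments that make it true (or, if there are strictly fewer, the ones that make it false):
is true only for:
  t=False, z=False;
  t=True, z=False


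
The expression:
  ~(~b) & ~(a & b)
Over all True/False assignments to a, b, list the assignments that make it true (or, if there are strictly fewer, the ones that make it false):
is true only for:
  a=False, b=True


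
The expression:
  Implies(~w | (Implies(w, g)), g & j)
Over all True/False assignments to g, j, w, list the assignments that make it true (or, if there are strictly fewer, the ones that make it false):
is true only for:
  g=False, j=False, w=True;
  g=False, j=True, w=True;
  g=True, j=True, w=False;
  g=True, j=True, w=True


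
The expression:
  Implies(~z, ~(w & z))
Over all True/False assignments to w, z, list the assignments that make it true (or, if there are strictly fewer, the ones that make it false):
is always true.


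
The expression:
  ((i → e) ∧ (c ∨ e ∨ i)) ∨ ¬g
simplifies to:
e ∨ (c ∧ ¬i) ∨ ¬g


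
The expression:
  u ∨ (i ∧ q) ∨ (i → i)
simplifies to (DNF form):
True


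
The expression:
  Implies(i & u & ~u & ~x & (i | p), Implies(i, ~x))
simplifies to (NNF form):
True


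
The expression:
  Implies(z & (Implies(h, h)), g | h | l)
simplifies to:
g | h | l | ~z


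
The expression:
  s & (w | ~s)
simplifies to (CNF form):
s & w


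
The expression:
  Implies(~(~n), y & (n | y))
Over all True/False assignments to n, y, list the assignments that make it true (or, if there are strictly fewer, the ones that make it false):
is false only for:
  n=True, y=False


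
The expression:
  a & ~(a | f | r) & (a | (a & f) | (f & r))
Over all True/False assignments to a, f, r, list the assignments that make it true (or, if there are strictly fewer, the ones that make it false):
is never true.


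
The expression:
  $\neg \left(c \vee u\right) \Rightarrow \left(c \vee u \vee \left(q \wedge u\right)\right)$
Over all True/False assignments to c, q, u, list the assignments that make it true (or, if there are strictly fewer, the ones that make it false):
is false only for:
  c=False, q=False, u=False;
  c=False, q=True, u=False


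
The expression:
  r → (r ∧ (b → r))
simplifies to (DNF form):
True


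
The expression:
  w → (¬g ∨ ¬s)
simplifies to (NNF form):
¬g ∨ ¬s ∨ ¬w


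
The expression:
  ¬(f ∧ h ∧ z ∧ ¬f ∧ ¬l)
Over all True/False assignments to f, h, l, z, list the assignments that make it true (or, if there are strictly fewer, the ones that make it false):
is always true.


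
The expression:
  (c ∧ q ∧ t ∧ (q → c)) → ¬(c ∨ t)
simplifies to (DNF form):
¬c ∨ ¬q ∨ ¬t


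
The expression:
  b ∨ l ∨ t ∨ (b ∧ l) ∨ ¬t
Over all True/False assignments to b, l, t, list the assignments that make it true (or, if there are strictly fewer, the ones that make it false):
is always true.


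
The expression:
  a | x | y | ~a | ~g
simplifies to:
True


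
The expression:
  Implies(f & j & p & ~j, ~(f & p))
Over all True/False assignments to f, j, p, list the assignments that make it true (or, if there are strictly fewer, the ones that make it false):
is always true.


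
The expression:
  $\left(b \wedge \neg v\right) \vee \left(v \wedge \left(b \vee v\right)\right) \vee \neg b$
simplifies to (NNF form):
$\text{True}$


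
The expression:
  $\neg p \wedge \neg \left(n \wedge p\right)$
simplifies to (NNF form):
$\neg p$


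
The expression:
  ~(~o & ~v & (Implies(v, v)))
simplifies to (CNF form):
o | v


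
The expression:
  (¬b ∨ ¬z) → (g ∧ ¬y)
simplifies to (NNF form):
(b ∧ z) ∨ (g ∧ ¬y)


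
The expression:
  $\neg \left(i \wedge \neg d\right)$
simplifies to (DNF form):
$d \vee \neg i$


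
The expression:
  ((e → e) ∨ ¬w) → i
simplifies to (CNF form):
i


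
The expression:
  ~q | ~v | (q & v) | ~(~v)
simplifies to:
True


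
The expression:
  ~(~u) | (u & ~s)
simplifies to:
u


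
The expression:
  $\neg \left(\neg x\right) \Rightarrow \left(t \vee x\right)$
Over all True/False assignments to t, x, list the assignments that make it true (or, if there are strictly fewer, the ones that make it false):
is always true.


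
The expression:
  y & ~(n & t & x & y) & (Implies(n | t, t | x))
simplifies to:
y & (t | x | ~n) & (~n | ~t | ~x)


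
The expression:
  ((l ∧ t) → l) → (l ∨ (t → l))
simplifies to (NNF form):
l ∨ ¬t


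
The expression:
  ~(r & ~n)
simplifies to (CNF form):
n | ~r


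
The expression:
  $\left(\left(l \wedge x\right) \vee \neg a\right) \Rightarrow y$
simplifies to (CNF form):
$\left(a \vee y\right) \wedge \left(y \vee \neg l \vee \neg x\right)$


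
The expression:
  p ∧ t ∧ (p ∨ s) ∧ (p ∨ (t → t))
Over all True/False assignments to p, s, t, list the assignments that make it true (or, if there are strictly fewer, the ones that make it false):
is true only for:
  p=True, s=False, t=True;
  p=True, s=True, t=True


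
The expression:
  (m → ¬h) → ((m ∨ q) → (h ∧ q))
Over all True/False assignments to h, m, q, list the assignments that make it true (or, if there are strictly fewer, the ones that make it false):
is false only for:
  h=False, m=False, q=True;
  h=False, m=True, q=False;
  h=False, m=True, q=True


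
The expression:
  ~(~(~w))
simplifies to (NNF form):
~w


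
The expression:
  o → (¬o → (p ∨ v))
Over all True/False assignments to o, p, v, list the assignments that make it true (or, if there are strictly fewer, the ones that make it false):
is always true.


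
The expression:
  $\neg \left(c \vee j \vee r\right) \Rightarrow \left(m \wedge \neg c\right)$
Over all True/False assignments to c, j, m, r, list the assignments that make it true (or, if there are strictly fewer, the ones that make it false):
is false only for:
  c=False, j=False, m=False, r=False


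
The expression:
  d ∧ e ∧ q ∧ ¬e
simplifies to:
False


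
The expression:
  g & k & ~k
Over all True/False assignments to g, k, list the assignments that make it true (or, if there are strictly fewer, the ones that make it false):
is never true.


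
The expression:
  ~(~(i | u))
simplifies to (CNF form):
i | u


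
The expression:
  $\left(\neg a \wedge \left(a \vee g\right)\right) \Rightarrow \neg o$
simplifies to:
$a \vee \neg g \vee \neg o$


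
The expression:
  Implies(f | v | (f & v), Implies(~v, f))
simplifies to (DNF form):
True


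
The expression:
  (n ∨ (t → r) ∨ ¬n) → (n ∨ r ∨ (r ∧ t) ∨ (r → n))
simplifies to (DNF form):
True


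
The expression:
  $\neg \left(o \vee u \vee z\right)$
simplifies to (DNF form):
$\neg o \wedge \neg u \wedge \neg z$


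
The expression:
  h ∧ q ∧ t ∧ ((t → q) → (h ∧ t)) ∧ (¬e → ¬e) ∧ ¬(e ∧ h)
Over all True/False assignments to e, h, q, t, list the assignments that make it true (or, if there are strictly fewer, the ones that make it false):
is true only for:
  e=False, h=True, q=True, t=True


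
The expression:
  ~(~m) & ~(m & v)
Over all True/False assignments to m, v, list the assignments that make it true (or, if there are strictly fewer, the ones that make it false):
is true only for:
  m=True, v=False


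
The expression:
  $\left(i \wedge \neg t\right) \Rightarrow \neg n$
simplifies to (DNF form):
$t \vee \neg i \vee \neg n$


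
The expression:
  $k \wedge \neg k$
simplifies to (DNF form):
$\text{False}$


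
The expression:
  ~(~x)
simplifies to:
x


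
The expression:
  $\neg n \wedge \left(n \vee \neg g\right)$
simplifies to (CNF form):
$\neg g \wedge \neg n$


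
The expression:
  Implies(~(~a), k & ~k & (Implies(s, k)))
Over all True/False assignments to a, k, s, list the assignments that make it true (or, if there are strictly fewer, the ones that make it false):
is true only for:
  a=False, k=False, s=False;
  a=False, k=False, s=True;
  a=False, k=True, s=False;
  a=False, k=True, s=True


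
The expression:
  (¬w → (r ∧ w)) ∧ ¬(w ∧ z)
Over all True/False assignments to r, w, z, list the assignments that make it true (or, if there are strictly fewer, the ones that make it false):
is true only for:
  r=False, w=True, z=False;
  r=True, w=True, z=False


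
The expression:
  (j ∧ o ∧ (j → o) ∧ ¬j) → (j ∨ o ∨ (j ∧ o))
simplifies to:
True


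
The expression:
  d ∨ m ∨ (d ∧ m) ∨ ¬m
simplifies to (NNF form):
True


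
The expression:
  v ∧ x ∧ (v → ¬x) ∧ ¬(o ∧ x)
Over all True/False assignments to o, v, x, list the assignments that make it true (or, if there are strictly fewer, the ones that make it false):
is never true.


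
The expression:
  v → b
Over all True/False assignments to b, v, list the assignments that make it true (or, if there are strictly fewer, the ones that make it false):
is false only for:
  b=False, v=True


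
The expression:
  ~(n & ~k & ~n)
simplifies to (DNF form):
True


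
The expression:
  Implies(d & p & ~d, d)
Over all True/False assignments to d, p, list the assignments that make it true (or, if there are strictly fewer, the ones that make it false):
is always true.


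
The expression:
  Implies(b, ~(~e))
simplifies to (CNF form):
e | ~b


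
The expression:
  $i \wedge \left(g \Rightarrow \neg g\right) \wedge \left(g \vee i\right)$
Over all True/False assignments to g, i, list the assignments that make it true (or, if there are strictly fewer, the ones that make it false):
is true only for:
  g=False, i=True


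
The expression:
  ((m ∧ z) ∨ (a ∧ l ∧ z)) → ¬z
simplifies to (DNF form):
(¬a ∧ ¬m) ∨ (¬l ∧ ¬m) ∨ ¬z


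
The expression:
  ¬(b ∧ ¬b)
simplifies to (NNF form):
True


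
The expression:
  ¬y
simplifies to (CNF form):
¬y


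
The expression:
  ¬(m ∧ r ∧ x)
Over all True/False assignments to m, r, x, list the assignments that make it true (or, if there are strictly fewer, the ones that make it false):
is false only for:
  m=True, r=True, x=True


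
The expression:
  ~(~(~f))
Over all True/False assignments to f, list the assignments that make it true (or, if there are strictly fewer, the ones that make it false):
is true only for:
  f=False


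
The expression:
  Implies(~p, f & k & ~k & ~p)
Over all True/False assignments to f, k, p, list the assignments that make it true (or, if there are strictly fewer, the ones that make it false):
is true only for:
  f=False, k=False, p=True;
  f=False, k=True, p=True;
  f=True, k=False, p=True;
  f=True, k=True, p=True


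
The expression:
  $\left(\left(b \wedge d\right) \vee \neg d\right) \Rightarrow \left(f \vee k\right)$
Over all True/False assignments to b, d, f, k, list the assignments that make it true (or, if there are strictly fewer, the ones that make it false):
is false only for:
  b=False, d=False, f=False, k=False;
  b=True, d=False, f=False, k=False;
  b=True, d=True, f=False, k=False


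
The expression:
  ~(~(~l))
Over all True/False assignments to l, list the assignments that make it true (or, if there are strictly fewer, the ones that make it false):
is true only for:
  l=False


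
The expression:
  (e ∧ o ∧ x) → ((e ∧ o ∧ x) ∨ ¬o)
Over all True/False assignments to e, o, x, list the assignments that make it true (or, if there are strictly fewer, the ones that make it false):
is always true.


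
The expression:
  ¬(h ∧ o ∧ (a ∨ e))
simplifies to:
(¬a ∧ ¬e) ∨ ¬h ∨ ¬o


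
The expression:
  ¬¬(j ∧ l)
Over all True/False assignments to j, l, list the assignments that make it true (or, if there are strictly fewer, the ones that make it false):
is true only for:
  j=True, l=True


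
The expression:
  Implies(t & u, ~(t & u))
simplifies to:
~t | ~u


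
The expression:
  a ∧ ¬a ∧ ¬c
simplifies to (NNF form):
False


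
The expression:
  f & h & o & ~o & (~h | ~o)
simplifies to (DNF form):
False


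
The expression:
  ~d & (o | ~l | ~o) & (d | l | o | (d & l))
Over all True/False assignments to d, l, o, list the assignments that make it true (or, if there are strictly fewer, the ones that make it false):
is true only for:
  d=False, l=False, o=True;
  d=False, l=True, o=False;
  d=False, l=True, o=True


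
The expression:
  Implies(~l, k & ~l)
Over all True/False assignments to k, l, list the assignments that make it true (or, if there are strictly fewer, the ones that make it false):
is false only for:
  k=False, l=False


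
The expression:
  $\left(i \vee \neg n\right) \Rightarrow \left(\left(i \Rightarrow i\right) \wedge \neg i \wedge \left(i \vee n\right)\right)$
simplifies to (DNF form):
$n \wedge \neg i$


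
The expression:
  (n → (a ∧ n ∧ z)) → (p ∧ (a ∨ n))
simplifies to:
(a ∧ p) ∨ (n ∧ ¬a) ∨ (n ∧ ¬z)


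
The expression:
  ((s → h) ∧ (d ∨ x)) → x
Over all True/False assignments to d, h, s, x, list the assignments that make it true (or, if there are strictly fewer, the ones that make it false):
is false only for:
  d=True, h=False, s=False, x=False;
  d=True, h=True, s=False, x=False;
  d=True, h=True, s=True, x=False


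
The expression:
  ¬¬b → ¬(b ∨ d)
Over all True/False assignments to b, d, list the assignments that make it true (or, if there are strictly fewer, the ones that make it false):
is true only for:
  b=False, d=False;
  b=False, d=True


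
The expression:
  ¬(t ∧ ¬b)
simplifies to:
b ∨ ¬t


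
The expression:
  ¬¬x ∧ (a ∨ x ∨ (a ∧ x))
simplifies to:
x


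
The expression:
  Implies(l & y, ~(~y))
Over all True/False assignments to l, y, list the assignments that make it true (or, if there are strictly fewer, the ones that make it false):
is always true.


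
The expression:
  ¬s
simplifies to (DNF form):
¬s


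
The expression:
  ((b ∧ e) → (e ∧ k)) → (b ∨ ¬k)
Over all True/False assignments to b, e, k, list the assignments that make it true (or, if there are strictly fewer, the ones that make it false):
is false only for:
  b=False, e=False, k=True;
  b=False, e=True, k=True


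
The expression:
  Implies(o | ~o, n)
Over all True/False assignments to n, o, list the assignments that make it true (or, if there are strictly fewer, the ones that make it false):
is true only for:
  n=True, o=False;
  n=True, o=True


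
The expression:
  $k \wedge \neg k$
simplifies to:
$\text{False}$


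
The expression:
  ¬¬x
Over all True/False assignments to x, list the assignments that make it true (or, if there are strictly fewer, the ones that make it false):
is true only for:
  x=True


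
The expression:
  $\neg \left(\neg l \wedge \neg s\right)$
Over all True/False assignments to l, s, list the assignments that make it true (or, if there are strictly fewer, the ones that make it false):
is false only for:
  l=False, s=False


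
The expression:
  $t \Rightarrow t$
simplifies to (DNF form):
$\text{True}$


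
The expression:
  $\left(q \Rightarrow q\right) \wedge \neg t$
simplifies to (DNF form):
$\neg t$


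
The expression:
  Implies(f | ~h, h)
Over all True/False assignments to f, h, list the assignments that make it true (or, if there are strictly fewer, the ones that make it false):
is true only for:
  f=False, h=True;
  f=True, h=True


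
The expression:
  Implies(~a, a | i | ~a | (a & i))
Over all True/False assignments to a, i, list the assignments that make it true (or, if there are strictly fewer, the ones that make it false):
is always true.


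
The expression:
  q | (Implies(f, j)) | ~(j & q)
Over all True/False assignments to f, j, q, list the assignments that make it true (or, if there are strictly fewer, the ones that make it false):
is always true.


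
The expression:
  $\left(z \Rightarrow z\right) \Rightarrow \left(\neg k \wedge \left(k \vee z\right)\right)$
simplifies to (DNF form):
$z \wedge \neg k$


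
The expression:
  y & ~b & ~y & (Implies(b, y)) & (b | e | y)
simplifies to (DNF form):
False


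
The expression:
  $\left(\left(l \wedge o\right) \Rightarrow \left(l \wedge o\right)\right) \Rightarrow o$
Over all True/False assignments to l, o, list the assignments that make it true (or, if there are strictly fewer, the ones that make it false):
is true only for:
  l=False, o=True;
  l=True, o=True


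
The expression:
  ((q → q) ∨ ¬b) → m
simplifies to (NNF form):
m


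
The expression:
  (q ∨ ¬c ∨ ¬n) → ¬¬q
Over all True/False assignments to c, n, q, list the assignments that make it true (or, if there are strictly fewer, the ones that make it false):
is false only for:
  c=False, n=False, q=False;
  c=False, n=True, q=False;
  c=True, n=False, q=False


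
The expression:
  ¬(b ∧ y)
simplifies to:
¬b ∨ ¬y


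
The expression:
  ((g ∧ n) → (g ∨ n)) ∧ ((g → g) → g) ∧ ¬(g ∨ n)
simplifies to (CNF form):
False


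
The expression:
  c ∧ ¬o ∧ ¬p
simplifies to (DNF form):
c ∧ ¬o ∧ ¬p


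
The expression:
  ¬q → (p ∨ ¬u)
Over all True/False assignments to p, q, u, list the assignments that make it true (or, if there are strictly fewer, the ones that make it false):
is false only for:
  p=False, q=False, u=True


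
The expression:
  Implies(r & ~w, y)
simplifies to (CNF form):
w | y | ~r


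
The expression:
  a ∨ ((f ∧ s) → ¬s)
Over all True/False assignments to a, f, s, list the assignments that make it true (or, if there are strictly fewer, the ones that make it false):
is false only for:
  a=False, f=True, s=True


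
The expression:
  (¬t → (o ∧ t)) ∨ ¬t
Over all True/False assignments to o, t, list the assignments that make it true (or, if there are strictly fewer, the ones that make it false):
is always true.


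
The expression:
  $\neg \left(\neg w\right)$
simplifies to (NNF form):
$w$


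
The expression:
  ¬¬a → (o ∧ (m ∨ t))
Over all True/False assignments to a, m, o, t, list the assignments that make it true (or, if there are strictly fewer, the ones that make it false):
is false only for:
  a=True, m=False, o=False, t=False;
  a=True, m=False, o=False, t=True;
  a=True, m=False, o=True, t=False;
  a=True, m=True, o=False, t=False;
  a=True, m=True, o=False, t=True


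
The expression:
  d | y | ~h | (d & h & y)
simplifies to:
d | y | ~h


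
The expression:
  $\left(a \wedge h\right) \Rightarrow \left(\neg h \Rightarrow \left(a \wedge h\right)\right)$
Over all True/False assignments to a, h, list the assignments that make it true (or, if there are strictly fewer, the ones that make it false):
is always true.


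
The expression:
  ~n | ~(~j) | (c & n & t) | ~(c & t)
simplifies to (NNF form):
True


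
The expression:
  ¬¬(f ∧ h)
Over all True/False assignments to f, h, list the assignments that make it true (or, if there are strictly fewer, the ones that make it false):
is true only for:
  f=True, h=True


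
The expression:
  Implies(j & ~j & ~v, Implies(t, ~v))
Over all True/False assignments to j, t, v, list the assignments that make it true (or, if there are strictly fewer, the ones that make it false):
is always true.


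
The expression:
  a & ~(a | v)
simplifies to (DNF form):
False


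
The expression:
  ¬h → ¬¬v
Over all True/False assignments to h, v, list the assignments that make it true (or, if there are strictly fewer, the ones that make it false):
is false only for:
  h=False, v=False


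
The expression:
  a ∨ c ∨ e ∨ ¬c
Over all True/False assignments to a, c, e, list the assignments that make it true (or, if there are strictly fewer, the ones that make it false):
is always true.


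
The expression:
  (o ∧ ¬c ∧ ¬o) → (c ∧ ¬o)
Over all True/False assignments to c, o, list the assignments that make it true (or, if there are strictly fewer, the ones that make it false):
is always true.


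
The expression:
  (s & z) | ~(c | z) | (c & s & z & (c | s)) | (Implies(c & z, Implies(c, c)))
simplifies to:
True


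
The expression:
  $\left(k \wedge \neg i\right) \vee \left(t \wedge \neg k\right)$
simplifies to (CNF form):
$\left(k \vee t\right) \wedge \left(\neg i \vee \neg k\right)$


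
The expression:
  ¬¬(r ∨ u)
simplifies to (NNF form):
r ∨ u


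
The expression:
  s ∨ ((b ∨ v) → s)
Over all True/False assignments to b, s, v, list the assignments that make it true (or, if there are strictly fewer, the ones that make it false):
is false only for:
  b=False, s=False, v=True;
  b=True, s=False, v=False;
  b=True, s=False, v=True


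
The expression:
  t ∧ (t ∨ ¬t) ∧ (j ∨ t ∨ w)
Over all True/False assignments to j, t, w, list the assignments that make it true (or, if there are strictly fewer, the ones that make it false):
is true only for:
  j=False, t=True, w=False;
  j=False, t=True, w=True;
  j=True, t=True, w=False;
  j=True, t=True, w=True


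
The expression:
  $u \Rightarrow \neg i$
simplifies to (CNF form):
$\neg i \vee \neg u$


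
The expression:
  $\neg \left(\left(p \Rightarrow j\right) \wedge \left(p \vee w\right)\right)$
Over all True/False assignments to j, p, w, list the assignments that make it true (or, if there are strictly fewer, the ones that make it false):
is true only for:
  j=False, p=False, w=False;
  j=False, p=True, w=False;
  j=False, p=True, w=True;
  j=True, p=False, w=False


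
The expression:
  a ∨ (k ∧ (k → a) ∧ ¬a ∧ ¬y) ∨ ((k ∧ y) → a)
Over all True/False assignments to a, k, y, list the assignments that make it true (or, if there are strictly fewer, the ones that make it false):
is false only for:
  a=False, k=True, y=True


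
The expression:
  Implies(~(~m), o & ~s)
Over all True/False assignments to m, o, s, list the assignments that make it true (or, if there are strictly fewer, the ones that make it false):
is false only for:
  m=True, o=False, s=False;
  m=True, o=False, s=True;
  m=True, o=True, s=True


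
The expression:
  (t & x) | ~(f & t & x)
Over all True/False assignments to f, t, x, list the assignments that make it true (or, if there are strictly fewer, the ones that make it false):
is always true.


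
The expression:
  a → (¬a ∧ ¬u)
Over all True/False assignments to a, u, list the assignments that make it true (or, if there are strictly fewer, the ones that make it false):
is true only for:
  a=False, u=False;
  a=False, u=True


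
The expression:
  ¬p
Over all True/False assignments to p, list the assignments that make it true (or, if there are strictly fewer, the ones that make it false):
is true only for:
  p=False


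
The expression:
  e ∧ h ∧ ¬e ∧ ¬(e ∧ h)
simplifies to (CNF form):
False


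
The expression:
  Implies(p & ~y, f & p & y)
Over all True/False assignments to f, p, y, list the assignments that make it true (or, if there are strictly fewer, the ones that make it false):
is false only for:
  f=False, p=True, y=False;
  f=True, p=True, y=False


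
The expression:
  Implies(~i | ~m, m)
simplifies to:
m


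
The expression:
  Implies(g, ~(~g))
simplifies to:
True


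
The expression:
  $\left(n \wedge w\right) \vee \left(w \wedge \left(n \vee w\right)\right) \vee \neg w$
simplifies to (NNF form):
$\text{True}$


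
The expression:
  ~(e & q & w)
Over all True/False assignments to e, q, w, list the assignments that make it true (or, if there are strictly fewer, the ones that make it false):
is false only for:
  e=True, q=True, w=True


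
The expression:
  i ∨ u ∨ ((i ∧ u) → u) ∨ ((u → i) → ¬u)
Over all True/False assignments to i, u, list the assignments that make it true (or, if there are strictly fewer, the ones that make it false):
is always true.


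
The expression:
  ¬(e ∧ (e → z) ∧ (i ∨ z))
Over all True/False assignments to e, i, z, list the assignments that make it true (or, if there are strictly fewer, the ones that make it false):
is false only for:
  e=True, i=False, z=True;
  e=True, i=True, z=True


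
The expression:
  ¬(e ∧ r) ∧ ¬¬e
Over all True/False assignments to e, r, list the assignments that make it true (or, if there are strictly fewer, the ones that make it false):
is true only for:
  e=True, r=False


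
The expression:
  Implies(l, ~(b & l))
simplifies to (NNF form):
~b | ~l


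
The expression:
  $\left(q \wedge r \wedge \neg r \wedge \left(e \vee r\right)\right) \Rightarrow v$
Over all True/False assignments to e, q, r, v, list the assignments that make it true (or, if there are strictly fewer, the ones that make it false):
is always true.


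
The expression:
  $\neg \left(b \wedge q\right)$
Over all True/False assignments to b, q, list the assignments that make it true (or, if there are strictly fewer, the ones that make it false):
is false only for:
  b=True, q=True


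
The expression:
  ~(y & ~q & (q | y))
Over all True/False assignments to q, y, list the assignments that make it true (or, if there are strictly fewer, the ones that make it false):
is false only for:
  q=False, y=True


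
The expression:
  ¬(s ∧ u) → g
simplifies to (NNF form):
g ∨ (s ∧ u)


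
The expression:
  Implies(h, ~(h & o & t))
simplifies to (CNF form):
~h | ~o | ~t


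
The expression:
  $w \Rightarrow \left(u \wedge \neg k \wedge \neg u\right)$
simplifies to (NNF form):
$\neg w$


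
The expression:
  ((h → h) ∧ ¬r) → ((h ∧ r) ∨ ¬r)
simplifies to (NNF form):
True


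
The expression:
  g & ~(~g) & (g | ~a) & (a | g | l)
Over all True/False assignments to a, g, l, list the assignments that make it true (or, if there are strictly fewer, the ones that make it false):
is true only for:
  a=False, g=True, l=False;
  a=False, g=True, l=True;
  a=True, g=True, l=False;
  a=True, g=True, l=True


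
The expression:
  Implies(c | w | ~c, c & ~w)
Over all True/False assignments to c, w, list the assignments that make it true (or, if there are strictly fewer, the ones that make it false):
is true only for:
  c=True, w=False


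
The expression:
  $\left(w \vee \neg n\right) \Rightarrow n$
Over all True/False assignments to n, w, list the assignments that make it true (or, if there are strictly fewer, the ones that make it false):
is true only for:
  n=True, w=False;
  n=True, w=True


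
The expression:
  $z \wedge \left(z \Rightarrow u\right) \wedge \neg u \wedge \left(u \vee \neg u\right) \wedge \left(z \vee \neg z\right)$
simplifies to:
$\text{False}$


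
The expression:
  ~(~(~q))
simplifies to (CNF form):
~q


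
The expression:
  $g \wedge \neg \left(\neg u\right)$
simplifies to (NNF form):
$g \wedge u$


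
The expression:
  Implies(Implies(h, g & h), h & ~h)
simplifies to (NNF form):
h & ~g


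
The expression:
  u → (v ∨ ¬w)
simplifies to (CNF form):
v ∨ ¬u ∨ ¬w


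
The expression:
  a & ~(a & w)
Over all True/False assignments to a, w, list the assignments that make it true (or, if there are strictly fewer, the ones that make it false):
is true only for:
  a=True, w=False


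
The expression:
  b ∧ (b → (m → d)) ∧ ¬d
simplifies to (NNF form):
b ∧ ¬d ∧ ¬m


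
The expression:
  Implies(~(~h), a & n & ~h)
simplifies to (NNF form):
~h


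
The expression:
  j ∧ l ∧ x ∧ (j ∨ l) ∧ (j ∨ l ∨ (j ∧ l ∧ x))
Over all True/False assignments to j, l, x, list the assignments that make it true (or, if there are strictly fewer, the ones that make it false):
is true only for:
  j=True, l=True, x=True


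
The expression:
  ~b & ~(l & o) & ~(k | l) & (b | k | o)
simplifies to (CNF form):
o & ~b & ~k & ~l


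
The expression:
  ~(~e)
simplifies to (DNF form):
e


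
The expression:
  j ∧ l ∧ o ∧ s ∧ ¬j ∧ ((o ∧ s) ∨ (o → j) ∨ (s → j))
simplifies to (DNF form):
False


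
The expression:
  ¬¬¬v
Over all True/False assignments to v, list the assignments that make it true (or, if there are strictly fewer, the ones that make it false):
is true only for:
  v=False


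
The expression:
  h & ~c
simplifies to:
h & ~c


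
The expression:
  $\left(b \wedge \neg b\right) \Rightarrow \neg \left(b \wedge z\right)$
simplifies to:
$\text{True}$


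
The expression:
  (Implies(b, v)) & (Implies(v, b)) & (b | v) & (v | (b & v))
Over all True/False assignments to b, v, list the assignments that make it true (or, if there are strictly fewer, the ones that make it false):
is true only for:
  b=True, v=True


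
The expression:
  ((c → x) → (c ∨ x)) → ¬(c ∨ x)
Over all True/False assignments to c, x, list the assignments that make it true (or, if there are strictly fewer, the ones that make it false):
is true only for:
  c=False, x=False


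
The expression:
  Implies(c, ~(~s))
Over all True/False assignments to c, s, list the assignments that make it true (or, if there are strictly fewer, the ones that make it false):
is false only for:
  c=True, s=False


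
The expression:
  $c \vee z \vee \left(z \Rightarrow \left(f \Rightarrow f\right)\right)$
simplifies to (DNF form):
$\text{True}$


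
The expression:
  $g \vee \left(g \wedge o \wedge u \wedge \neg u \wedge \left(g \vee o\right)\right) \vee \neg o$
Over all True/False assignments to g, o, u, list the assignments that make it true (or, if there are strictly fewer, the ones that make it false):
is false only for:
  g=False, o=True, u=False;
  g=False, o=True, u=True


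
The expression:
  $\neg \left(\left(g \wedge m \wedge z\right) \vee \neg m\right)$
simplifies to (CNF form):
$m \wedge \left(\neg g \vee \neg z\right)$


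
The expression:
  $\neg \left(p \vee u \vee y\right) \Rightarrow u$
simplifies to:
$p \vee u \vee y$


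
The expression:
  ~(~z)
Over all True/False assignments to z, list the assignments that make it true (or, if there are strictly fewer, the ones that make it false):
is true only for:
  z=True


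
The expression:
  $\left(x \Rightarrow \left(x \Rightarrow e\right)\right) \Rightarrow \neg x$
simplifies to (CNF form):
$\neg e \vee \neg x$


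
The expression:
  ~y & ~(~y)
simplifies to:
False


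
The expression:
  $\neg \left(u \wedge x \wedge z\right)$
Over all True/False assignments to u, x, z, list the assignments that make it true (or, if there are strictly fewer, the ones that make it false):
is false only for:
  u=True, x=True, z=True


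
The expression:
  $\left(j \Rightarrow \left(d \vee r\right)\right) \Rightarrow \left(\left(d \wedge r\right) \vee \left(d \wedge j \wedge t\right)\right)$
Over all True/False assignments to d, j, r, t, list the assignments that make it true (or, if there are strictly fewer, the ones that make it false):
is true only for:
  d=False, j=True, r=False, t=False;
  d=False, j=True, r=False, t=True;
  d=True, j=False, r=True, t=False;
  d=True, j=False, r=True, t=True;
  d=True, j=True, r=False, t=True;
  d=True, j=True, r=True, t=False;
  d=True, j=True, r=True, t=True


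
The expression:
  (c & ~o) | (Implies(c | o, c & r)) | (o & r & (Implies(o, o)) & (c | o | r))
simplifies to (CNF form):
r | ~o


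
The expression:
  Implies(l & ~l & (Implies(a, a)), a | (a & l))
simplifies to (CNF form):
True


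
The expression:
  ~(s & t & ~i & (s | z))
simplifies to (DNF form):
i | ~s | ~t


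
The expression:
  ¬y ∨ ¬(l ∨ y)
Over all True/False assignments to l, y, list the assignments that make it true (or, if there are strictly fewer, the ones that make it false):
is true only for:
  l=False, y=False;
  l=True, y=False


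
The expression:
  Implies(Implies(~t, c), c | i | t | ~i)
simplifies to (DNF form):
True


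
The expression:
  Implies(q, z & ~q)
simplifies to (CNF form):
~q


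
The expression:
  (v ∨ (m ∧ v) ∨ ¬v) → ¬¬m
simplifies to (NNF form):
m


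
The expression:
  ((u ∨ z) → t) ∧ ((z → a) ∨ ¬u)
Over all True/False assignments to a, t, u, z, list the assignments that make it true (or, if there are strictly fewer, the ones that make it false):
is false only for:
  a=False, t=False, u=False, z=True;
  a=False, t=False, u=True, z=False;
  a=False, t=False, u=True, z=True;
  a=False, t=True, u=True, z=True;
  a=True, t=False, u=False, z=True;
  a=True, t=False, u=True, z=False;
  a=True, t=False, u=True, z=True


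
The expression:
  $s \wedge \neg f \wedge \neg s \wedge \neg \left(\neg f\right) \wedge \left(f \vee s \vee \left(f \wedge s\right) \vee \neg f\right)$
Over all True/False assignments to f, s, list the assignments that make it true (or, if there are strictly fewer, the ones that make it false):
is never true.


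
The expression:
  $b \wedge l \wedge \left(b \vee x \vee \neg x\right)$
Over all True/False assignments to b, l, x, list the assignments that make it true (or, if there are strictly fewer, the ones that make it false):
is true only for:
  b=True, l=True, x=False;
  b=True, l=True, x=True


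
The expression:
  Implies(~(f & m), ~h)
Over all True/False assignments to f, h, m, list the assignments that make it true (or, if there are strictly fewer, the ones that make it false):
is false only for:
  f=False, h=True, m=False;
  f=False, h=True, m=True;
  f=True, h=True, m=False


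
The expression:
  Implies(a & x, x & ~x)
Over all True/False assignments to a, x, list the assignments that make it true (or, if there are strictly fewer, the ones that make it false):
is false only for:
  a=True, x=True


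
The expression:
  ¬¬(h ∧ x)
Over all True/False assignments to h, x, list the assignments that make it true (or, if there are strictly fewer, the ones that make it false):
is true only for:
  h=True, x=True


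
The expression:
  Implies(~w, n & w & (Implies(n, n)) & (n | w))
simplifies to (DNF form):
w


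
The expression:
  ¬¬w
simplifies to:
w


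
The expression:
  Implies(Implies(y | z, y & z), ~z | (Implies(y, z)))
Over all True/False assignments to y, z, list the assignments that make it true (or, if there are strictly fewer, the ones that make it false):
is always true.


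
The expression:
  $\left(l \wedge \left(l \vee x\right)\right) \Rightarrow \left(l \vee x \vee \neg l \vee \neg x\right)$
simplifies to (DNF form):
$\text{True}$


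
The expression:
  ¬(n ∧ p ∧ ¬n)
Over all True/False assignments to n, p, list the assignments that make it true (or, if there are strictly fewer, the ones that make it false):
is always true.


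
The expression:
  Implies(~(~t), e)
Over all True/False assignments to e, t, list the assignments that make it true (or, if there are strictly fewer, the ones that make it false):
is false only for:
  e=False, t=True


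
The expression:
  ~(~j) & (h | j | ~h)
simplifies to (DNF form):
j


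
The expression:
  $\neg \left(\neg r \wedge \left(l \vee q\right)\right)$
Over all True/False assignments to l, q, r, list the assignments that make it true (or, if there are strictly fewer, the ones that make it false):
is false only for:
  l=False, q=True, r=False;
  l=True, q=False, r=False;
  l=True, q=True, r=False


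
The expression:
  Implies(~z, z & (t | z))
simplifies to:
z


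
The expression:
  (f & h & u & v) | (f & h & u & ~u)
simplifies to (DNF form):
f & h & u & v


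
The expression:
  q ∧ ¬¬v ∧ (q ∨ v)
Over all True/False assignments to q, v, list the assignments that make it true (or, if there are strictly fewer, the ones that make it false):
is true only for:
  q=True, v=True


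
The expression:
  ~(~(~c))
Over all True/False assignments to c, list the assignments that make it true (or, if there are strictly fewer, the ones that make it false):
is true only for:
  c=False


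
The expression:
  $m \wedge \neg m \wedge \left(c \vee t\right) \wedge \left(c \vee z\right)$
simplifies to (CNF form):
$\text{False}$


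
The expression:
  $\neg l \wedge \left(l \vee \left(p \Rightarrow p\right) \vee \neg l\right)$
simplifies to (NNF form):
$\neg l$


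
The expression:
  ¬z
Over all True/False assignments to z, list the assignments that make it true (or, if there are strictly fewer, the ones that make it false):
is true only for:
  z=False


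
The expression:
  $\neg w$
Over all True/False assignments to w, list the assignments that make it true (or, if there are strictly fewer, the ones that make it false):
is true only for:
  w=False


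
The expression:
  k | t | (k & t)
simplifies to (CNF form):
k | t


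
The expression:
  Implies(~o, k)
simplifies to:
k | o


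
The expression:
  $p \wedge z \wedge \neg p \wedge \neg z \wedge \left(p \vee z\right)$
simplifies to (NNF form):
$\text{False}$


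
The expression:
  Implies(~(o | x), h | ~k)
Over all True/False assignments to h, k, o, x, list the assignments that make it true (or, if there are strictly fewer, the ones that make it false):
is false only for:
  h=False, k=True, o=False, x=False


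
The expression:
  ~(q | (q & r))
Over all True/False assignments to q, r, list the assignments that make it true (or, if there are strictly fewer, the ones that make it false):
is true only for:
  q=False, r=False;
  q=False, r=True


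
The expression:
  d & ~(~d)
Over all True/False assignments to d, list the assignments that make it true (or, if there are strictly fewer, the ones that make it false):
is true only for:
  d=True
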